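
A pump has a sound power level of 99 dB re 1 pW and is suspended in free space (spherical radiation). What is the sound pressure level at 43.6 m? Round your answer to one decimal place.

L_p = L_w − 10·log₁₀(4π·r²) with r = 43.6 m.
4π·r² = 2.389e+04 m², 10·log₁₀ of that is 43.782 dB.
L_p = 99 − 43.782 = 55.22 dB.

55.2 dB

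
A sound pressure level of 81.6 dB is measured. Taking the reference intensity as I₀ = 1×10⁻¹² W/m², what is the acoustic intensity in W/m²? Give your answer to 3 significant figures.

0.000145 W/m²

I/I₀ = 10^(81.6/10) = 1.445e+08, so I = 1.445e+08 × 10⁻¹² W/m².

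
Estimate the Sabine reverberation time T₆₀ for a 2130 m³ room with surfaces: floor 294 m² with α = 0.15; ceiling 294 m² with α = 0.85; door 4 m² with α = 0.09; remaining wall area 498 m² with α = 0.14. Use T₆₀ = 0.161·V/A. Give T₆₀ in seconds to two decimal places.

0.94 s

Total absorption A = 294·0.15 + 294·0.85 + 4·0.09 + 498·0.14 = 364.08 m² sabins.
T₆₀ = 0.161·V/A = 0.161·2130/364.08 = 0.942 s.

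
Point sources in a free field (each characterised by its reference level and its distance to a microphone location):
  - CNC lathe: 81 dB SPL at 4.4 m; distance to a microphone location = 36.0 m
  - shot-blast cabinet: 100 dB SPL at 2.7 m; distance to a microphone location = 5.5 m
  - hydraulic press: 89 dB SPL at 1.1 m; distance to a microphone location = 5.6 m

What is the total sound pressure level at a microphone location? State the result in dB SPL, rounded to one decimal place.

93.9 dB SPL

Propagate each source to the receiver with L = L_ref − 20·log₁₀(r/r_ref), then add intensities.
CNC lathe: 81 − 20·log₁₀(36.0/4.4) = 81 − 18.26 = 62.74 dB SPL.
shot-blast cabinet: 100 − 20·log₁₀(5.5/2.7) = 100 − 6.18 = 93.82 dB SPL.
hydraulic press: 89 − 20·log₁₀(5.6/1.1) = 89 − 14.14 = 74.86 dB SPL.
Σ 10^(L/10) = 2.442e+09 → L_total = 10·log₁₀(2.442e+09) = 93.88 dB SPL.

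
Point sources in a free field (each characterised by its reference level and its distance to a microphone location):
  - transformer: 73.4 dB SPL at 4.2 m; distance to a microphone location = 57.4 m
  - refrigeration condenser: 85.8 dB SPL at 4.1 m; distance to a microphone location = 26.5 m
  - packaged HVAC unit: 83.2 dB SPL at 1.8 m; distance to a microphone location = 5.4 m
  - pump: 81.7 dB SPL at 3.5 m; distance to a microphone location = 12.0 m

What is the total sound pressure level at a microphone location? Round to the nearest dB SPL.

77 dB SPL

Apply inverse-square spreading to bring every level to the receiver, then sum 10^(L/10).
transformer: 73.4 − 20·log₁₀(57.4/4.2) = 73.4 − 22.71 = 50.69 dB SPL.
refrigeration condenser: 85.8 − 20·log₁₀(26.5/4.1) = 85.8 − 16.21 = 69.59 dB SPL.
packaged HVAC unit: 83.2 − 20·log₁₀(5.4/1.8) = 83.2 − 9.54 = 73.66 dB SPL.
pump: 81.7 − 20·log₁₀(12.0/3.5) = 81.7 − 10.70 = 71.00 dB SPL.
Σ 10^(L/10) = 4.501e+07 → L_total = 10·log₁₀(4.501e+07) = 76.53 dB SPL.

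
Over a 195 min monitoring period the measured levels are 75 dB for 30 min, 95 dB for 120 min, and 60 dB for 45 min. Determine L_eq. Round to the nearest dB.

L_eq = 10·log₁₀[(1/T)·Σ tᵢ·10^(Lᵢ/10)] with T = 195 min.
Σ tᵢ·10^(Lᵢ/10) = 30·10^(75/10) + 120·10^(95/10) + 45·10^(60/10) = 3.805e+11.
L_eq = 10·log₁₀(3.805e+11/195) = 92.90 dB.

93 dB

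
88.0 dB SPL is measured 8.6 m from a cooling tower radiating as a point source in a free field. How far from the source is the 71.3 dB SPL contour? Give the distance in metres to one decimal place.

The 16.7 dB drop corresponds to a distance ratio of 10^(16.7/20) for a point source.
r₂ = 8.6·10^((88.0−71.3)/20) = 8.6·10^(16.7/20) = 58.82 m.

58.8 m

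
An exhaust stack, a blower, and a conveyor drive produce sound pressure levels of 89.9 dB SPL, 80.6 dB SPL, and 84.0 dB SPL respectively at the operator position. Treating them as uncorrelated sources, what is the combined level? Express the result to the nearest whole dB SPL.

91 dB SPL

Incoherent sources combine by intensity addition: L_total = 10·log₁₀(Σ 10^(L_i/10)).
Σ 10^(L/10) = 10^(89.9/10) + 10^(80.6/10) + 10^(84.0/10) = 1.343e+09.
L_total = 10·log₁₀(1.343e+09) = 91.28 dB SPL.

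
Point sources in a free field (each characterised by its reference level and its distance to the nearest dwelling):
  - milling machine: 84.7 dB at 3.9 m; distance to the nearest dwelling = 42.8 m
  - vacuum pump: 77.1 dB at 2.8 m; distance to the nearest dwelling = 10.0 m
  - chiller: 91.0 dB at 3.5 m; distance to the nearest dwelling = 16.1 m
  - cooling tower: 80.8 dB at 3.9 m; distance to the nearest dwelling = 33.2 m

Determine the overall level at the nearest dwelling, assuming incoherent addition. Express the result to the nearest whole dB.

Apply inverse-square spreading to bring every level to the receiver, then sum 10^(L/10).
milling machine: 84.7 − 20·log₁₀(42.8/3.9) = 84.7 − 20.81 = 63.89 dB.
vacuum pump: 77.1 − 20·log₁₀(10.0/2.8) = 77.1 − 11.06 = 66.04 dB.
chiller: 91.0 − 20·log₁₀(16.1/3.5) = 91.0 − 13.26 = 77.74 dB.
cooling tower: 80.8 − 20·log₁₀(33.2/3.9) = 80.8 − 18.60 = 62.20 dB.
Σ 10^(L/10) = 6.763e+07 → L_total = 10·log₁₀(6.763e+07) = 78.30 dB.

78 dB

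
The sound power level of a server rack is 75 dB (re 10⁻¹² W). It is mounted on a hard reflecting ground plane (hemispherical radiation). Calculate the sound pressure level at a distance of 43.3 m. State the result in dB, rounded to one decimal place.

34.3 dB

L_p = L_w − 10·log₁₀(2π·r²) with r = 43.3 m.
2π·r² = 1.178e+04 m², 10·log₁₀ of that is 40.712 dB.
L_p = 75 − 40.712 = 34.29 dB.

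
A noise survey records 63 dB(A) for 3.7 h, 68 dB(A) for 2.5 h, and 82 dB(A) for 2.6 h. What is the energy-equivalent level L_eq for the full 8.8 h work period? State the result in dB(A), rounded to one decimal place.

76.9 dB(A)

Weight each interval's intensity by its duration and average over T = 8.8 h:
Σ tᵢ·10^(Lᵢ/10) = 3.7·10^(63/10) + 2.5·10^(68/10) + 2.6·10^(82/10) = 4.352e+08.
L_eq = 10·log₁₀(4.352e+08/8.8) = 76.94 dB(A).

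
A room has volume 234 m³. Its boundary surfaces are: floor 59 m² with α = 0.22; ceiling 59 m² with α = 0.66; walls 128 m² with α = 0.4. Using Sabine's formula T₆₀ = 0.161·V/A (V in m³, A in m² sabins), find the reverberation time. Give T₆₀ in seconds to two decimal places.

0.37 s

Summing Sᵢαᵢ: 59·0.22 + 59·0.66 + 128·0.4 = 103.12 m².
T₆₀ = 0.161·V/A = 0.161·234/103.12 = 0.365 s.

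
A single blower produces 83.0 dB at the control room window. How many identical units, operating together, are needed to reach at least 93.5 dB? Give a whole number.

The shortfall is 93.5 − 83.0 = 10.5 dB, and N units add 10·log₁₀ N, so need 10·log₁₀ N ≥ 10.5.
N ≥ 10^(10.5/10) = 11.220, so N = 12.

12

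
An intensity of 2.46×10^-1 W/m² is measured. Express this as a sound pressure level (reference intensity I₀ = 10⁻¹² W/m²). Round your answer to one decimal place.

L = 10·log₁₀(I/I₀) = 10·log₁₀(2.46×10^-1/10⁻¹²) = 10·log₁₀(2.46×10^11).
L = 10·(0.3909 + 11) = 113.91 dB.

113.9 dB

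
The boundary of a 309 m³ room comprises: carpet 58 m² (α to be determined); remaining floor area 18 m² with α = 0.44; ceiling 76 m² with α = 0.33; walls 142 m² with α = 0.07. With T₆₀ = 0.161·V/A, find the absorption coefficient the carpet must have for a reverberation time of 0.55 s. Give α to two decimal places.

0.82

Required total absorption A = 0.161·309/0.55 = 90.45 m².
Absorption from the other surfaces = 18·0.44 + 76·0.33 + 142·0.07 = 42.94 m², so the carpet must supply 47.51 m² over 58 m².
α = 47.51/58 = 0.819.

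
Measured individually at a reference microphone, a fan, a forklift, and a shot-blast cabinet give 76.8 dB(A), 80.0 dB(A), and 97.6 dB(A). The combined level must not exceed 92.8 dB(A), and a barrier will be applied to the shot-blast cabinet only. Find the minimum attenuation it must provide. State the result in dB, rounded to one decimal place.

5.2 dB

Everything except the shot-blast cabinet sums to 10^(76.8/10) + 10^(80.0/10) = 1.479e+08 in linear terms, 81.70 dB(A).
To meet 92.8 dB(A) overall, the treated shot-blast cabinet may contribute at most 10^(92.8/10) − 1.479e+08 = 1.758e+09, i.e. 92.45 dB(A).
So the shot-blast cabinet must be reduced from 97.6 to 92.45 dB(A): IL = 5.15 dB.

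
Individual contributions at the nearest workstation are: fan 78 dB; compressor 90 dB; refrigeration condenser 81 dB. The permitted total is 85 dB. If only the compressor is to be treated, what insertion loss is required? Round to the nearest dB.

9 dB

Fixed contribution from the other sources: Σ 10^(L/10) = 10^(78/10) + 10^(81/10) = 1.890e+08 (82.76 dB).
To meet 85 dB overall, the treated compressor may contribute at most 10^(85/10) − 1.890e+08 = 1.272e+08, i.e. 81.05 dB.
So the compressor must be reduced from 90 to 81.05 dB: IL = 8.95 dB.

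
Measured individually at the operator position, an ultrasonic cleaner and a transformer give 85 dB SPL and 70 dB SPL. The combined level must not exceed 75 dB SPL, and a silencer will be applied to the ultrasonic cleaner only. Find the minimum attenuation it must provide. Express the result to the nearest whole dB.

12 dB

Everything except the ultrasonic cleaner sums to 10^(70/10) = 1.000e+07 in linear terms, 70.00 dB SPL.
To meet 75 dB SPL overall, the treated ultrasonic cleaner may contribute at most 10^(75/10) − 1.000e+07 = 2.162e+07, i.e. 73.35 dB SPL.
So the ultrasonic cleaner must be reduced from 85 to 73.35 dB SPL: IL = 11.65 dB.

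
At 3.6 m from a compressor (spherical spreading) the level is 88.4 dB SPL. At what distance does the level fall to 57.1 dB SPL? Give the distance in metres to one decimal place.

The 31.3 dB drop corresponds to a distance ratio of 10^(31.3/20) for a point source.
r₂ = 3.6·10^((88.4−57.1)/20) = 3.6·10^(31.3/20) = 132.22 m.

132.2 m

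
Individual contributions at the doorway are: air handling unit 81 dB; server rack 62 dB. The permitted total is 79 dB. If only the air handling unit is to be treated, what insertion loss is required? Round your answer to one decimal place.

2.1 dB

Everything except the air handling unit sums to 10^(62/10) = 1.585e+06 in linear terms, 62.00 dB.
The limit corresponds to 10^(79/10) = 7.943e+07; subtracting the fixed part leaves 7.785e+07 for the air handling unit, i.e. 78.91 dB.
So the air handling unit must be reduced from 81 to 78.91 dB: IL = 2.09 dB.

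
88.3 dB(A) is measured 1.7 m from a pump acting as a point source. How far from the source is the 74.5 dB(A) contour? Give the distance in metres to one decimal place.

For a point source L₁ − L₂ = 20·log₁₀(r₂/r₁), so r₂ = r₁·10^((L₁−L₂)/20).
r₂ = 1.7·10^((88.3−74.5)/20) = 1.7·10^(13.8/20) = 8.33 m.

8.3 m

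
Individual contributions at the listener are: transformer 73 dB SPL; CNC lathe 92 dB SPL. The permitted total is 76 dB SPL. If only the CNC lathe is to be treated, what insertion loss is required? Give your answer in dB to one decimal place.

19.0 dB

The untreated sources together contribute 10^(73/10) = 1.995e+07, i.e. 73.00 dB SPL.
The limit corresponds to 10^(76/10) = 3.981e+07; subtracting the fixed part leaves 1.986e+07 for the CNC lathe, i.e. 72.98 dB SPL.
So the CNC lathe must be reduced from 92 to 72.98 dB SPL: IL = 19.02 dB.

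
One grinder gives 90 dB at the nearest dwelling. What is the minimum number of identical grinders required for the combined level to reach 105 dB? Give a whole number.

32

Need L₁ + 10·log₁₀ N ≥ 105, i.e. log₁₀ N ≥ 1.50.
N ≥ 10^(15.0/10) = 31.623, so N = 32.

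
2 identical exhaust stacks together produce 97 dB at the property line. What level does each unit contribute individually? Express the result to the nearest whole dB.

94 dB

2 equal contributions raise the level by 10·log₁₀ 2 = 3.010 dB, so each unit alone gives 97 − 3.010.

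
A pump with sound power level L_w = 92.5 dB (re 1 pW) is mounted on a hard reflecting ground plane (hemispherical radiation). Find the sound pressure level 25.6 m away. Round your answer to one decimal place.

L_p = L_w − 10·log₁₀(2π·r²) with r = 25.6 m.
2π·r² = 4118 m², 10·log₁₀ of that is 36.147 dB.
L_p = 92.5 − 36.147 = 56.35 dB.

56.4 dB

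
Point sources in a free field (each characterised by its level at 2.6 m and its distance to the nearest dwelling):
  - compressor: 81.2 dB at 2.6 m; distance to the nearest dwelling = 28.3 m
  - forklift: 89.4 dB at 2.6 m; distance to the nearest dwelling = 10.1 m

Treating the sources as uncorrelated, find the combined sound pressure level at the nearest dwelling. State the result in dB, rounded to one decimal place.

77.7 dB

Apply inverse-square spreading to bring every level to the receiver, then sum 10^(L/10).
compressor: 81.2 − 20·log₁₀(28.3/2.6) = 81.2 − 20.74 = 60.46 dB.
forklift: 89.4 − 20·log₁₀(10.1/2.6) = 89.4 − 11.79 = 77.61 dB.
Σ 10^(L/10) = 5.883e+07 → L_total = 10·log₁₀(5.883e+07) = 77.70 dB.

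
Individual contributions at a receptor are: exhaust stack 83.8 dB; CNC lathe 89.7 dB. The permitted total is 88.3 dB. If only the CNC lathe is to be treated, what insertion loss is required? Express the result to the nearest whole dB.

3 dB

Fixed contribution from the other source: Σ 10^(L/10) = 10^(83.8/10) = 2.399e+08 (83.80 dB).
To meet 88.3 dB overall, the treated CNC lathe may contribute at most 10^(88.3/10) − 2.399e+08 = 4.362e+08, i.e. 86.40 dB.
So the CNC lathe must be reduced from 89.7 to 86.40 dB: IL = 3.30 dB.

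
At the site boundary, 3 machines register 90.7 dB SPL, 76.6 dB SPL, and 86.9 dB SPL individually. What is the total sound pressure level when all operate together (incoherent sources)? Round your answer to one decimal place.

Incoherent sources combine by intensity addition: L_total = 10·log₁₀(Σ 10^(L_i/10)).
Σ 10^(L/10) = 10^(90.7/10) + 10^(76.6/10) + 10^(86.9/10) = 1.710e+09.
L_total = 10·log₁₀(1.710e+09) = 92.33 dB SPL.

92.3 dB SPL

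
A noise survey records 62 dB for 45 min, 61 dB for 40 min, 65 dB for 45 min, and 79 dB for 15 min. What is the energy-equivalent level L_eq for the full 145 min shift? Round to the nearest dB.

70 dB

Weight each interval's intensity by its duration and average over T = 145 min:
Σ tᵢ·10^(Lᵢ/10) = 45·10^(62/10) + 40·10^(61/10) + 45·10^(65/10) + 15·10^(79/10) = 1.455e+09.
L_eq = 10·log₁₀(1.455e+09/145) = 70.02 dB.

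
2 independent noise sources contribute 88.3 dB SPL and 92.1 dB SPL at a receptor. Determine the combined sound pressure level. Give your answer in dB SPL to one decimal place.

Incoherent sources combine by intensity addition: L_total = 10·log₁₀(Σ 10^(L_i/10)).
Σ 10^(L/10) = 10^(88.3/10) + 10^(92.1/10) = 2.298e+09.
L_total = 10·log₁₀(2.298e+09) = 93.61 dB SPL.

93.6 dB SPL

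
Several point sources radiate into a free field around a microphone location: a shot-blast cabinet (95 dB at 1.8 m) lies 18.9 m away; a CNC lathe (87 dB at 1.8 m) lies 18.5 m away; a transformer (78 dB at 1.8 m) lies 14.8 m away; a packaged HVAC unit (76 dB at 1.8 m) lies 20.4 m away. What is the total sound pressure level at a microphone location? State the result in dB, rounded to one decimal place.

75.4 dB

Propagate each source to the receiver with L = L_ref − 20·log₁₀(r/r_ref), then add intensities.
shot-blast cabinet: 95 − 20·log₁₀(18.9/1.8) = 95 − 20.42 = 74.58 dB.
CNC lathe: 87 − 20·log₁₀(18.5/1.8) = 87 − 20.24 = 66.76 dB.
transformer: 78 − 20·log₁₀(14.8/1.8) = 78 − 18.30 = 59.70 dB.
packaged HVAC unit: 76 − 20·log₁₀(20.4/1.8) = 76 − 21.09 = 54.91 dB.
Σ 10^(L/10) = 3.467e+07 → L_total = 10·log₁₀(3.467e+07) = 75.40 dB.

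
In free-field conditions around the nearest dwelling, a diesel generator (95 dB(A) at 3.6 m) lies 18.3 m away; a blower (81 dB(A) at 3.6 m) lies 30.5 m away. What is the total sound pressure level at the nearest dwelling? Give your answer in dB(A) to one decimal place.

Apply inverse-square spreading to bring every level to the receiver, then sum 10^(L/10).
diesel generator: 95 − 20·log₁₀(18.3/3.6) = 95 − 14.12 = 80.88 dB(A).
blower: 81 − 20·log₁₀(30.5/3.6) = 81 − 18.56 = 62.44 dB(A).
Σ 10^(L/10) = 1.241e+08 → L_total = 10·log₁₀(1.241e+08) = 80.94 dB(A).

80.9 dB(A)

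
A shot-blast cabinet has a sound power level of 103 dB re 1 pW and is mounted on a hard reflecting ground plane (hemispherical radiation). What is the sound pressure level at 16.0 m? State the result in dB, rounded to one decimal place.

70.9 dB

Free-field hemispherical radiation: L_p = L_w − 10·log₁₀(2π·r²), r = 16.0 m.
2π·r² = 1608 m², 10·log₁₀ of that is 32.064 dB.
L_p = 103 − 32.064 = 70.94 dB.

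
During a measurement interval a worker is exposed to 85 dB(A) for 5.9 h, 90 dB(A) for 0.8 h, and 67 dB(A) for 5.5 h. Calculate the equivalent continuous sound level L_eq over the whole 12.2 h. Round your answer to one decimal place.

83.4 dB(A)

L_eq = 10·log₁₀[(1/T)·Σ tᵢ·10^(Lᵢ/10)] with T = 12.2 h.
Σ tᵢ·10^(Lᵢ/10) = 5.9·10^(85/10) + 0.8·10^(90/10) + 5.5·10^(67/10) = 2.693e+09.
L_eq = 10·log₁₀(2.693e+09/12.2) = 83.44 dB(A).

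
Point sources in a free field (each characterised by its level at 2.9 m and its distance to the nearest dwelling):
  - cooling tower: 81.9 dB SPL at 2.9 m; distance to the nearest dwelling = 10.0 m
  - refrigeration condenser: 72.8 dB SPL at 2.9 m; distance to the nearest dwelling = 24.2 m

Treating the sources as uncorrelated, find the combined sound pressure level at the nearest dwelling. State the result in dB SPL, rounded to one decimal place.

First find each source's level at the receiver (point-source: −20·log₁₀(r/r_ref)), then combine on an intensity basis.
cooling tower: 81.9 − 20·log₁₀(10.0/2.9) = 81.9 − 10.75 = 71.15 dB SPL.
refrigeration condenser: 72.8 − 20·log₁₀(24.2/2.9) = 72.8 − 18.43 = 54.37 dB SPL.
Σ 10^(L/10) = 1.330e+07 → L_total = 10·log₁₀(1.330e+07) = 71.24 dB SPL.

71.2 dB SPL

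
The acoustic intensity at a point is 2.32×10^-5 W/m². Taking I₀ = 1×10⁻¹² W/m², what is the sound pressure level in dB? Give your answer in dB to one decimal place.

I/I₀ = 2.32×10^-5/10⁻¹² = 2.32×10^7, and L = 10·log₁₀(I/I₀).
L = 10·(0.3655 + 7) = 73.65 dB.

73.7 dB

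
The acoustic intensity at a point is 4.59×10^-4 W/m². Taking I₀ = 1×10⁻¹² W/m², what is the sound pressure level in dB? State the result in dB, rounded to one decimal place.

Dividing by I₀ shifts the exponent by 12: I/I₀ = 4.59×10^8.
L = 10·(0.6618 + 8) = 86.62 dB.

86.6 dB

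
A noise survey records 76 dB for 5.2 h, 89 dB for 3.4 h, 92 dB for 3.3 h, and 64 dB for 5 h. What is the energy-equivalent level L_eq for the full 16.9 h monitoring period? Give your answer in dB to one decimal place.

86.8 dB

L_eq = 10·log₁₀[(1/T)·Σ tᵢ·10^(Lᵢ/10)] with T = 16.9 h.
Σ tᵢ·10^(Lᵢ/10) = 5.2·10^(76/10) + 3.4·10^(89/10) + 3.3·10^(92/10) + 5·10^(64/10) = 8.150e+09.
L_eq = 10·log₁₀(8.150e+09/16.9) = 86.83 dB.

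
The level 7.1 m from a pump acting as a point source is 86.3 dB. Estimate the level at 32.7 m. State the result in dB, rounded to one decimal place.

73.0 dB

Point-source attenuation: ΔL = 20·log₁₀(r₂/r₁) = 20·log₁₀(32.7/7.1) = 13.266 dB.
L₂ = 86.3 − 20·log₁₀(32.7/7.1) = 86.3 − 13.266 = 73.03 dB.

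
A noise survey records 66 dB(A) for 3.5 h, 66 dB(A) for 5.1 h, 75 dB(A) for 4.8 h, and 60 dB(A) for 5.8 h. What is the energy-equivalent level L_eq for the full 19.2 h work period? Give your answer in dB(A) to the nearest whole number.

The energy average is taken in the linear domain: L_eq = 10·log₁₀[(Σ tᵢ·10^(Lᵢ/10))/T], T = 19.2 h.
Σ tᵢ·10^(Lᵢ/10) = 3.5·10^(66/10) + 5.1·10^(66/10) + 4.8·10^(75/10) + 5.8·10^(60/10) = 1.918e+08.
L_eq = 10·log₁₀(1.918e+08/19.2) = 70.00 dB(A).

70 dB(A)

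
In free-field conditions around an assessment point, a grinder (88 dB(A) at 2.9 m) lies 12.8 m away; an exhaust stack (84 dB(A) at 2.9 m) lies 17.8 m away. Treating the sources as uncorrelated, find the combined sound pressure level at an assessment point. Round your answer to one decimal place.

First find each source's level at the receiver (point-source: −20·log₁₀(r/r_ref)), then combine on an intensity basis.
grinder: 88 − 20·log₁₀(12.8/2.9) = 88 − 12.90 = 75.10 dB(A).
exhaust stack: 84 − 20·log₁₀(17.8/2.9) = 84 − 15.76 = 68.24 dB(A).
Σ 10^(L/10) = 3.905e+07 → L_total = 10·log₁₀(3.905e+07) = 75.92 dB(A).

75.9 dB(A)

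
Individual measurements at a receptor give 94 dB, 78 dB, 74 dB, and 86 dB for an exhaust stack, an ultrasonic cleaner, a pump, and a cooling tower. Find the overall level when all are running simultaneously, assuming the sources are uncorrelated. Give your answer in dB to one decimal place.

94.8 dB

Incoherent sources combine by intensity addition: L_total = 10·log₁₀(Σ 10^(L_i/10)).
Σ 10^(L/10) = 10^(94/10) + 10^(78/10) + 10^(74/10) + 10^(86/10) = 2.998e+09.
L_total = 10·log₁₀(2.998e+09) = 94.77 dB.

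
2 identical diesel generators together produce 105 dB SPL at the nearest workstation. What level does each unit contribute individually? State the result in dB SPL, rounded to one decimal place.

For N identical incoherent sources L_total = L₁ + 10·log₁₀ N, so L₁ = 105 − 10·log₁₀(2) = 105 − 3.010.

102.0 dB SPL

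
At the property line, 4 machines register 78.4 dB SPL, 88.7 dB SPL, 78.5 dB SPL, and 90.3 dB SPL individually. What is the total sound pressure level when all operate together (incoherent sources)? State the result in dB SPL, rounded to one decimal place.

For uncorrelated sources the intensities add, so convert each level to linear form, sum, and take 10·log₁₀ of the total.
Σ 10^(L/10) = 10^(78.4/10) + 10^(88.7/10) + 10^(78.5/10) + 10^(90.3/10) = 1.953e+09.
L_total = 10·log₁₀(1.953e+09) = 92.91 dB SPL.

92.9 dB SPL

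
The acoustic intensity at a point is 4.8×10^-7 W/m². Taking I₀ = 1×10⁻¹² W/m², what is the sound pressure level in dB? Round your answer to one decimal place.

56.8 dB

Dividing by I₀ shifts the exponent by 12: I/I₀ = 4.8×10^5.
L = 10·(0.6812 + 5) = 56.81 dB.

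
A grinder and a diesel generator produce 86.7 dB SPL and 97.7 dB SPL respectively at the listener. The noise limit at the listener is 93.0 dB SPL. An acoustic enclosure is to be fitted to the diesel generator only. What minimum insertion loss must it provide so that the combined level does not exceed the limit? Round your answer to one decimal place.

5.9 dB

Fixed contribution from the other source: Σ 10^(L/10) = 10^(86.7/10) = 4.677e+08 (86.70 dB SPL).
The limit corresponds to 10^(93.0/10) = 1.995e+09; subtracting the fixed part leaves 1.528e+09 for the diesel generator, i.e. 91.84 dB SPL.
Required insertion loss = 97.7 − 91.84 = 5.86 dB.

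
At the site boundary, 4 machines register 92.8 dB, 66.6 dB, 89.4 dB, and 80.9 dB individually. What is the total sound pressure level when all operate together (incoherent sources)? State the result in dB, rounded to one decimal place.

94.6 dB

Incoherent sources combine by intensity addition: L_total = 10·log₁₀(Σ 10^(L_i/10)).
Σ 10^(L/10) = 10^(92.8/10) + 10^(66.6/10) + 10^(89.4/10) + 10^(80.9/10) = 2.904e+09.
L_total = 10·log₁₀(2.904e+09) = 94.63 dB.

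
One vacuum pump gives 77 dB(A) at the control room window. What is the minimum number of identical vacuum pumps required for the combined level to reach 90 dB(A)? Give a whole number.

20

Need L₁ + 10·log₁₀ N ≥ 90, i.e. log₁₀ N ≥ 1.30.
N ≥ 10^(13.0/10) = 19.953, so N = 20.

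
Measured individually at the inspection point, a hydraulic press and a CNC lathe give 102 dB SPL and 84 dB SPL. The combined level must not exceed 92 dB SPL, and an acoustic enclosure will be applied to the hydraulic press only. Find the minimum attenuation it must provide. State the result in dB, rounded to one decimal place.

10.7 dB

Fixed contribution from the other source: Σ 10^(L/10) = 10^(84/10) = 2.512e+08 (84.00 dB SPL).
The limit corresponds to 10^(92/10) = 1.585e+09; subtracting the fixed part leaves 1.334e+09 for the hydraulic press, i.e. 91.25 dB SPL.
So the hydraulic press must be reduced from 102 to 91.25 dB SPL: IL = 10.75 dB.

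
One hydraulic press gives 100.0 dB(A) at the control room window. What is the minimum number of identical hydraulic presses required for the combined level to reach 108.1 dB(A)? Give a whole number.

The shortfall is 108.1 − 100.0 = 8.1 dB, and N units add 10·log₁₀ N, so need 10·log₁₀ N ≥ 8.1.
N ≥ 10^(8.1/10) = 6.457, so N = 7.

7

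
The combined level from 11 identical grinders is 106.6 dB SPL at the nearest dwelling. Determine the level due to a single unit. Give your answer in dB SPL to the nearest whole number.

11 equal contributions raise the level by 10·log₁₀ 11 = 10.414 dB, so each unit alone gives 106.6 − 10.414.

96 dB SPL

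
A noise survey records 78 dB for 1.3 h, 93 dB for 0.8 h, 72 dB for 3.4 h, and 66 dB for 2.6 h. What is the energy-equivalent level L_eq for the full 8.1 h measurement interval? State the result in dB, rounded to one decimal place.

83.3 dB

The energy average is taken in the linear domain: L_eq = 10·log₁₀[(Σ tᵢ·10^(Lᵢ/10))/T], T = 8.1 h.
Σ tᵢ·10^(Lᵢ/10) = 1.3·10^(78/10) + 0.8·10^(93/10) + 3.4·10^(72/10) + 2.6·10^(66/10) = 1.742e+09.
L_eq = 10·log₁₀(1.742e+09/8.1) = 83.33 dB.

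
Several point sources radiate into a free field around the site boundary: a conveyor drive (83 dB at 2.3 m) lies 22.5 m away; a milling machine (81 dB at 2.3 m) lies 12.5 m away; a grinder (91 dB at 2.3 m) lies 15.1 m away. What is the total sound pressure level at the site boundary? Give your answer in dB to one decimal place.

75.5 dB

Propagate each source to the receiver with L = L_ref − 20·log₁₀(r/r_ref), then add intensities.
conveyor drive: 83 − 20·log₁₀(22.5/2.3) = 83 − 19.81 = 63.19 dB.
milling machine: 81 − 20·log₁₀(12.5/2.3) = 81 − 14.70 = 66.30 dB.
grinder: 91 − 20·log₁₀(15.1/2.3) = 91 − 16.34 = 74.66 dB.
Σ 10^(L/10) = 3.556e+07 → L_total = 10·log₁₀(3.556e+07) = 75.51 dB.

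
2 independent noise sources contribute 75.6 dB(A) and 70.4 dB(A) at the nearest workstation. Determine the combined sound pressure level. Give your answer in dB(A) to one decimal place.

76.7 dB(A)

For uncorrelated sources the intensities add, so convert each level to linear form, sum, and take 10·log₁₀ of the total.
Σ 10^(L/10) = 10^(75.6/10) + 10^(70.4/10) = 4.727e+07.
L_total = 10·log₁₀(4.727e+07) = 76.75 dB(A).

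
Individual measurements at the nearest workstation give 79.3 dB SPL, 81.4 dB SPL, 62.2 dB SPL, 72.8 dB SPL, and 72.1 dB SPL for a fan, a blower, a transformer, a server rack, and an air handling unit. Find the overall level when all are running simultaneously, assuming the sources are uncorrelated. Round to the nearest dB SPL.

84 dB SPL

Incoherent sources combine by intensity addition: L_total = 10·log₁₀(Σ 10^(L_i/10)).
Σ 10^(L/10) = 10^(79.3/10) + 10^(81.4/10) + 10^(62.2/10) + 10^(72.8/10) + 10^(72.1/10) = 2.601e+08.
L_total = 10·log₁₀(2.601e+08) = 84.15 dB SPL.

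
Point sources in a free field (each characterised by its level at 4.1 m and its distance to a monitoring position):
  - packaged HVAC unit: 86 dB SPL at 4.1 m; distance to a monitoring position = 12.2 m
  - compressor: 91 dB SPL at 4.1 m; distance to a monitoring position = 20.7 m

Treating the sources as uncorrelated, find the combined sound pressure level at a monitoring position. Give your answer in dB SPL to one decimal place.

79.7 dB SPL

Propagate each source to the receiver with L = L_ref − 20·log₁₀(r/r_ref), then add intensities.
packaged HVAC unit: 86 − 20·log₁₀(12.2/4.1) = 86 − 9.47 = 76.53 dB SPL.
compressor: 91 − 20·log₁₀(20.7/4.1) = 91 − 14.06 = 76.94 dB SPL.
Σ 10^(L/10) = 9.435e+07 → L_total = 10·log₁₀(9.435e+07) = 79.75 dB SPL.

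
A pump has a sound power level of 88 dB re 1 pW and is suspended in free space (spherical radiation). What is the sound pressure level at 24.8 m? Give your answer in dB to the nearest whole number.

49 dB

L_p = L_w − 10·log₁₀(4π·r²) with r = 24.8 m.
4π·r² = 7729 m², 10·log₁₀ of that is 38.881 dB.
L_p = 88 − 38.881 = 49.12 dB.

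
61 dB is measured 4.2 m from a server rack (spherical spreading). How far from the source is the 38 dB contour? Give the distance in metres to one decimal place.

59.3 m

For a point source L₁ − L₂ = 20·log₁₀(r₂/r₁), so r₂ = r₁·10^((L₁−L₂)/20).
r₂ = 4.2·10^((61−38)/20) = 4.2·10^(23.0/20) = 59.33 m.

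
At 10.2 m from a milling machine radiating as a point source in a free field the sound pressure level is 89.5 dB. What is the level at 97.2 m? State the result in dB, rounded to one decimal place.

69.9 dB

Point-source attenuation: ΔL = 20·log₁₀(r₂/r₁) = 20·log₁₀(97.2/10.2) = 19.581 dB.
L₂ = 89.5 − 20·log₁₀(97.2/10.2) = 89.5 − 19.581 = 69.92 dB.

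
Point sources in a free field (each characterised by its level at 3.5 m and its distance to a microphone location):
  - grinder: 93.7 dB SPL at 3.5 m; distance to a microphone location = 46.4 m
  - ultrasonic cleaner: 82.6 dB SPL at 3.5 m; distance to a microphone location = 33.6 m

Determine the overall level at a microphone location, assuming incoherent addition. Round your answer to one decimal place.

First find each source's level at the receiver (point-source: −20·log₁₀(r/r_ref)), then combine on an intensity basis.
grinder: 93.7 − 20·log₁₀(46.4/3.5) = 93.7 − 22.45 = 71.25 dB SPL.
ultrasonic cleaner: 82.6 − 20·log₁₀(33.6/3.5) = 82.6 − 19.65 = 62.95 dB SPL.
Σ 10^(L/10) = 1.531e+07 → L_total = 10·log₁₀(1.531e+07) = 71.85 dB SPL.

71.9 dB SPL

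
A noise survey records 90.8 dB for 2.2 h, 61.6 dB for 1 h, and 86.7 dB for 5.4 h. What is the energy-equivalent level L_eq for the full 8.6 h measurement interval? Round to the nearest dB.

88 dB

The energy average is taken in the linear domain: L_eq = 10·log₁₀[(Σ tᵢ·10^(Lᵢ/10))/T], T = 8.6 h.
Σ tᵢ·10^(Lᵢ/10) = 2.2·10^(90.8/10) + 1·10^(61.6/10) + 5.4·10^(86.7/10) = 5.172e+09.
L_eq = 10·log₁₀(5.172e+09/8.6) = 87.79 dB.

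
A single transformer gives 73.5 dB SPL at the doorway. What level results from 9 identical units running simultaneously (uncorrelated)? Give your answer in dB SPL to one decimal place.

83.0 dB SPL

N identical incoherent sources raise the level by 10·log₁₀ N.
L_total = 73.5 + 10·log₁₀(9) = 73.5 + 9.542 = 83.04 dB SPL.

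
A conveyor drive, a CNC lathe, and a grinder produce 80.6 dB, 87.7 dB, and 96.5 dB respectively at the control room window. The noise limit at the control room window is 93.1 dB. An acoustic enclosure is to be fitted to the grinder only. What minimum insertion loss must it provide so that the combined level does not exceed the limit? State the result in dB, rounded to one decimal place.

Everything except the grinder sums to 10^(80.6/10) + 10^(87.7/10) = 7.037e+08 in linear terms, 88.47 dB.
To meet 93.1 dB overall, the treated grinder may contribute at most 10^(93.1/10) − 7.037e+08 = 1.338e+09, i.e. 91.26 dB.
Required insertion loss = 96.5 − 91.26 = 5.24 dB.

5.2 dB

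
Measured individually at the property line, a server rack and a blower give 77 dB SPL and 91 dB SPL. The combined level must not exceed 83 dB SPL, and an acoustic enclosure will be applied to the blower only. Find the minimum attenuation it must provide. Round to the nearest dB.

9 dB

Everything except the blower sums to 10^(77/10) = 5.012e+07 in linear terms, 77.00 dB SPL.
The limit corresponds to 10^(83/10) = 1.995e+08; subtracting the fixed part leaves 1.494e+08 for the blower, i.e. 81.74 dB SPL.
So the blower must be reduced from 91 to 81.74 dB SPL: IL = 9.26 dB.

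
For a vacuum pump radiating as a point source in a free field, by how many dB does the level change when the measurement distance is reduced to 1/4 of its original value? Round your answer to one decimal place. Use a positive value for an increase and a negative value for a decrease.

+12.0 dB

With spherical spreading the level changes by −20·log₁₀(r₂/r₁).
ΔL = −20·log₁₀(0.25) = +12.04 dB.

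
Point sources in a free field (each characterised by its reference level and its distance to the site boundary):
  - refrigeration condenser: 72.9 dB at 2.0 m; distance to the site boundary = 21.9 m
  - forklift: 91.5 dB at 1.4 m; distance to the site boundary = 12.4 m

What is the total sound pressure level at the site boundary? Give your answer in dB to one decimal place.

72.6 dB

Propagate each source to the receiver with L = L_ref − 20·log₁₀(r/r_ref), then add intensities.
refrigeration condenser: 72.9 − 20·log₁₀(21.9/2.0) = 72.9 − 20.79 = 52.11 dB.
forklift: 91.5 − 20·log₁₀(12.4/1.4) = 91.5 − 18.95 = 72.55 dB.
Σ 10^(L/10) = 1.817e+07 → L_total = 10·log₁₀(1.817e+07) = 72.59 dB.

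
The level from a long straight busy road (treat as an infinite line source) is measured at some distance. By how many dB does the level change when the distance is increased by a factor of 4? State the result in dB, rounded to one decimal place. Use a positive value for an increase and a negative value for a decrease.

-6.0 dB

Line-source spreading: ΔL = −10·log₁₀(r₂/r₁).
ΔL = −10·log₁₀(4) = -6.02 dB.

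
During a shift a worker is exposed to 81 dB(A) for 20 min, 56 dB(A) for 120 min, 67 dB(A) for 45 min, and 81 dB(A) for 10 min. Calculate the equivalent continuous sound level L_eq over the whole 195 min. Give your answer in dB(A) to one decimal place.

The energy average is taken in the linear domain: L_eq = 10·log₁₀[(Σ tᵢ·10^(Lᵢ/10))/T], T = 195 min.
Σ tᵢ·10^(Lᵢ/10) = 20·10^(81/10) + 120·10^(56/10) + 45·10^(67/10) + 10·10^(81/10) = 4.050e+09.
L_eq = 10·log₁₀(4.050e+09/195) = 73.17 dB(A).

73.2 dB(A)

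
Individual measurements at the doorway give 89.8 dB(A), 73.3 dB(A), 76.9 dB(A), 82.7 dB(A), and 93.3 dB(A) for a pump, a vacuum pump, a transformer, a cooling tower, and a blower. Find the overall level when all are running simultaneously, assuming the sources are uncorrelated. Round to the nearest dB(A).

95 dB(A)

For uncorrelated sources the intensities add, so convert each level to linear form, sum, and take 10·log₁₀ of the total.
Σ 10^(L/10) = 10^(89.8/10) + 10^(73.3/10) + 10^(76.9/10) + 10^(82.7/10) + 10^(93.3/10) = 3.350e+09.
L_total = 10·log₁₀(3.350e+09) = 95.25 dB(A).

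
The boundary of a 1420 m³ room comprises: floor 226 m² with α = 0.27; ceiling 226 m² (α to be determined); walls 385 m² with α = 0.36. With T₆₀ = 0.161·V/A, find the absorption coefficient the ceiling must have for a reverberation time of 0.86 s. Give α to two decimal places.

From T₆₀ = 0.161·V/A, the target T₆₀ = 0.86 s needs A = 0.161·1420/0.86 = 265.84 m².
Absorption from the other surfaces = 226·0.27 + 385·0.36 = 199.62 m², so the ceiling must supply 66.22 m² over 226 m².
α = 66.22/226 = 0.293.

0.29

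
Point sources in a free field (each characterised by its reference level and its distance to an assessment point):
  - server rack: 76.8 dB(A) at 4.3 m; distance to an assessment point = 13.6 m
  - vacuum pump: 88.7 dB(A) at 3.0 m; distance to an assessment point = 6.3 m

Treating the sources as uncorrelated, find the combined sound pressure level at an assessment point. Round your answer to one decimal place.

82.4 dB(A)

Apply inverse-square spreading to bring every level to the receiver, then sum 10^(L/10).
server rack: 76.8 − 20·log₁₀(13.6/4.3) = 76.8 − 10.00 = 66.80 dB(A).
vacuum pump: 88.7 − 20·log₁₀(6.3/3.0) = 88.7 − 6.44 = 82.26 dB(A).
Σ 10^(L/10) = 1.729e+08 → L_total = 10·log₁₀(1.729e+08) = 82.38 dB(A).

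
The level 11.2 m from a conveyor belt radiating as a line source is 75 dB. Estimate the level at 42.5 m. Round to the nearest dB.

69 dB

Cylindrical spreading from a line source gives a 10·log₁₀(r₂/r₁) drop.
L₂ = 75 − 10·log₁₀(42.5/11.2) = 75 − 5.792 = 69.21 dB.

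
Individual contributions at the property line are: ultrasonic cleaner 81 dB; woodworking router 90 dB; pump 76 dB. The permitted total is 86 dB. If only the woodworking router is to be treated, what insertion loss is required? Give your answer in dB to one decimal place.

Fixed contribution from the other sources: Σ 10^(L/10) = 10^(81/10) + 10^(76/10) = 1.657e+08 (82.19 dB).
To meet 86 dB overall, the treated woodworking router may contribute at most 10^(86/10) − 1.657e+08 = 2.324e+08, i.e. 83.66 dB.
Required insertion loss = 90 − 83.66 = 6.34 dB.

6.3 dB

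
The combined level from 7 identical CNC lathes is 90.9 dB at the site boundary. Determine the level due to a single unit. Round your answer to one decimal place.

82.4 dB

7 equal contributions raise the level by 10·log₁₀ 7 = 8.451 dB, so each unit alone gives 90.9 − 8.451.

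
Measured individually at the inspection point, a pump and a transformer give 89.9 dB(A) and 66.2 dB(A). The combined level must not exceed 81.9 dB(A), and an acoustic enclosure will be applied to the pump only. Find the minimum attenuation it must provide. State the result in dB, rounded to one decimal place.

8.1 dB

Everything except the pump sums to 10^(66.2/10) = 4.169e+06 in linear terms, 66.20 dB(A).
The limit corresponds to 10^(81.9/10) = 1.549e+08; subtracting the fixed part leaves 1.507e+08 for the pump, i.e. 81.78 dB(A).
Required insertion loss = 89.9 − 81.78 = 8.12 dB.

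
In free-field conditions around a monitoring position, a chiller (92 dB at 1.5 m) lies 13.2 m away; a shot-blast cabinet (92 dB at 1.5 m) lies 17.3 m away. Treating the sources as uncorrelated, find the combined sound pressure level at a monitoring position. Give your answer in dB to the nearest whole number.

First find each source's level at the receiver (point-source: −20·log₁₀(r/r_ref)), then combine on an intensity basis.
chiller: 92 − 20·log₁₀(13.2/1.5) = 92 − 18.89 = 73.11 dB.
shot-blast cabinet: 92 − 20·log₁₀(17.3/1.5) = 92 − 21.24 = 70.76 dB.
Σ 10^(L/10) = 3.238e+07 → L_total = 10·log₁₀(3.238e+07) = 75.10 dB.

75 dB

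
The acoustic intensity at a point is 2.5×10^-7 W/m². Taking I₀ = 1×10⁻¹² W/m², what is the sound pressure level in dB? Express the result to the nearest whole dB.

L = 10·log₁₀(I/I₀) = 10·log₁₀(2.5×10^-7/10⁻¹²) = 10·log₁₀(2.5×10^5).
L = 10·(0.3979 + 5) = 53.98 dB.

54 dB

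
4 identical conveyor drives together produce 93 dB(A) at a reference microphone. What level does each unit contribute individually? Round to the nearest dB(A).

4 equal contributions raise the level by 10·log₁₀ 4 = 6.021 dB, so each unit alone gives 93 − 6.021.

87 dB(A)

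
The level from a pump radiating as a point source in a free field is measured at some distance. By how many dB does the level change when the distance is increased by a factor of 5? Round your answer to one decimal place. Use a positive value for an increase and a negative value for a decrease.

Point-source spreading: ΔL = −20·log₁₀(r₂/r₁).
ΔL = −20·log₁₀(5) = -13.98 dB.

-14.0 dB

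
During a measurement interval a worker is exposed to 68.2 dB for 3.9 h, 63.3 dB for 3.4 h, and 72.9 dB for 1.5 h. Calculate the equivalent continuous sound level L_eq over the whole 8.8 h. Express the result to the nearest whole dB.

The energy average is taken in the linear domain: L_eq = 10·log₁₀[(Σ tᵢ·10^(Lᵢ/10))/T], T = 8.8 h.
Σ tᵢ·10^(Lᵢ/10) = 3.9·10^(68.2/10) + 3.4·10^(63.3/10) + 1.5·10^(72.9/10) = 6.228e+07.
L_eq = 10·log₁₀(6.228e+07/8.8) = 68.50 dB.

68 dB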